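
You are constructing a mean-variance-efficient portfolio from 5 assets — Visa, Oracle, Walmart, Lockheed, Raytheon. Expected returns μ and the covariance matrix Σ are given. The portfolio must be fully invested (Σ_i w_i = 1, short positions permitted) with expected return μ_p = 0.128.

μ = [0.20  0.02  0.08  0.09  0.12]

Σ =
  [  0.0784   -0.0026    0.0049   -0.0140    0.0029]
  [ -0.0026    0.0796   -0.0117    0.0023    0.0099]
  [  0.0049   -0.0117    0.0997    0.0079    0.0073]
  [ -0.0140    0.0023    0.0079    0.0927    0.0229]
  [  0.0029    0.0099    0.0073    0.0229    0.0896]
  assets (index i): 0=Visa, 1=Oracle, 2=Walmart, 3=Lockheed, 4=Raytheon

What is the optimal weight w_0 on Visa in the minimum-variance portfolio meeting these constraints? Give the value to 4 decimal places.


u=Σ⁻¹μ = [2.6895  0.2767  0.5498  1.1022  0.8952]
v=Σ⁻¹𝟙 = [14.2311  13.4296  9.6630  10.3513  5.7834]
a=μᵀu=0.794047  b=𝟙ᵀu=5.513470  c=𝟙ᵀv=53.458352  D=ac−b²=12.050093
λ₁=(c·0.128−b)/D = (53.458352·0.128−5.513470)/12.050093 = 0.110306
λ₂=(a−b·0.128)/D = (0.794047−5.513470·0.128)/12.050093 = 0.007330
w* = 0.110306·u + 0.007330·v:
  w_0 = 0.110306·2.6895 + 0.007330·14.2311 = 0.4010  (Visa)
  w_1 = 0.110306·0.2767 + 0.007330·13.4296 = 0.1290  (Oracle)
  w_2 = 0.110306·0.5498 + 0.007330·9.6630 = 0.1315  (Walmart)
  w_3 = 0.110306·1.1022 + 0.007330·10.3513 = 0.1975  (Lockheed)
  w_4 = 0.110306·0.8952 + 0.007330·5.7834 = 0.1411  (Raytheon)
Σw_i=1.0000  μᵀw=0.1280
σ²=wᵀΣw=λ₁·μ_p+λ₂ = 0.110306·0.128 + 0.007330 = 0.021449 ≈ 0.0214

0.4010


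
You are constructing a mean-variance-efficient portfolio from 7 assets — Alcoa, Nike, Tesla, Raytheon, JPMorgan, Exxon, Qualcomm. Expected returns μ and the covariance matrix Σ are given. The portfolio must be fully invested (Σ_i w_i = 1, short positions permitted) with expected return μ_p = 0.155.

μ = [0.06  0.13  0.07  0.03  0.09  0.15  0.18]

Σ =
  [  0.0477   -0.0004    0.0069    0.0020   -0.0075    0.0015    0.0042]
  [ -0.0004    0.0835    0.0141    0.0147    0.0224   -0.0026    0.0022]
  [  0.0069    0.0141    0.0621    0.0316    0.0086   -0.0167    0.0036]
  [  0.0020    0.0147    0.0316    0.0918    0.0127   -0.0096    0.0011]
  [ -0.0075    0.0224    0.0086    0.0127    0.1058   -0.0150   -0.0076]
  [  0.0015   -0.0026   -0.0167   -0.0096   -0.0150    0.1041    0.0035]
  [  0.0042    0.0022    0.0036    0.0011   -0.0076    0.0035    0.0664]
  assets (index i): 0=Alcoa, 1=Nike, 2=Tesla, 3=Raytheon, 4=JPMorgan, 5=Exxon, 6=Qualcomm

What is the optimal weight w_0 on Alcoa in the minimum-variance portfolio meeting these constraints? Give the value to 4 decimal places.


0.0179

g=Σ⁻¹μ = [1.0131  1.1312  1.0277  -0.2325  1.0490  1.6621  2.5899]
h=Σ⁻¹𝟙 = [19.3020  6.4456  10.9469  5.3708  10.7091  12.8299  13.4928]
a=μᵀg=1.082710  b=𝟙ᵀg=8.240456  c=𝟙ᵀh=79.097107  D=ac−b²=17.734106
λ₁=(c·0.155−b)/D = (79.097107·0.155−8.240456)/17.734106 = 0.226659
λ₂=(a−b·0.155)/D = (1.082710−8.240456·0.155)/17.734106 = -0.010971
w* = 0.226659·g + -0.010971·h:
  w_0 = 0.226659·1.0131 + -0.010971·19.3020 = 0.0179  (Alcoa)
  w_1 = 0.226659·1.1312 + -0.010971·6.4456 = 0.1857  (Nike)
  w_2 = 0.226659·1.0277 + -0.010971·10.9469 = 0.1128  (Tesla)
  w_3 = 0.226659·-0.2325 + -0.010971·5.3708 = -0.1116  (Raytheon)
  w_4 = 0.226659·1.0490 + -0.010971·10.7091 = 0.1203  (JPMorgan)
  w_5 = 0.226659·1.6621 + -0.010971·12.8299 = 0.2360  (Exxon)
  w_6 = 0.226659·2.5899 + -0.010971·13.4928 = 0.4390  (Qualcomm)
Σw_i=1.0000  μᵀw=0.1550
σ²=wᵀΣw=λ₁·μ_p+λ₂ = 0.226659·0.155 + -0.010971 = 0.024161 ≈ 0.0242


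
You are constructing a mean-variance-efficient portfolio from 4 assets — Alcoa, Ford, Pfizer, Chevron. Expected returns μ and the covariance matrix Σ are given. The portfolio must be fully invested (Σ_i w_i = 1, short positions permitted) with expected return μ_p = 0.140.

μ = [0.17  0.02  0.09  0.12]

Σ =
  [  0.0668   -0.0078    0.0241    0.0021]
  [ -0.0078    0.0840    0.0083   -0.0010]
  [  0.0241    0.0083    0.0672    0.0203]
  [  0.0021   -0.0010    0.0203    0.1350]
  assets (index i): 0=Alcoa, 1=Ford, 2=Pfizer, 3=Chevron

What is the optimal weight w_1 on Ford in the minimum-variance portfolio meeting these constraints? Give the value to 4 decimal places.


0.1145

x=Σ⁻¹μ = [2.5297  0.4709  0.1217  0.8347]
y=Σ⁻¹𝟙 = [13.9334  12.6401  6.4137  6.3199]
a=μᵀx=0.550596  b=𝟙ᵀx=3.957095  c=𝟙ᵀy=39.307030  D=ac−b²=5.983681
λ₁=(c·0.140−b)/D = (39.307030·0.140−3.957095)/5.983681 = 0.258351
λ₂=(a−b·0.140)/D = (0.550596−3.957095·0.140)/5.983681 = -0.000568
w* = 0.258351·x + -0.000568·y:
  w_0 = 0.258351·2.5297 + -0.000568·13.9334 = 0.6456  (Alcoa)
  w_1 = 0.258351·0.4709 + -0.000568·12.6401 = 0.1145  (Ford)
  w_2 = 0.258351·0.1217 + -0.000568·6.4137 = 0.0278  (Pfizer)
  w_3 = 0.258351·0.8347 + -0.000568·6.3199 = 0.2121  (Chevron)
Σw_i=1.0000  μᵀw=0.1400
σ²=wᵀΣw=λ₁·μ_p+λ₂ = 0.258351·0.140 + -0.000568 = 0.035601 ≈ 0.0356


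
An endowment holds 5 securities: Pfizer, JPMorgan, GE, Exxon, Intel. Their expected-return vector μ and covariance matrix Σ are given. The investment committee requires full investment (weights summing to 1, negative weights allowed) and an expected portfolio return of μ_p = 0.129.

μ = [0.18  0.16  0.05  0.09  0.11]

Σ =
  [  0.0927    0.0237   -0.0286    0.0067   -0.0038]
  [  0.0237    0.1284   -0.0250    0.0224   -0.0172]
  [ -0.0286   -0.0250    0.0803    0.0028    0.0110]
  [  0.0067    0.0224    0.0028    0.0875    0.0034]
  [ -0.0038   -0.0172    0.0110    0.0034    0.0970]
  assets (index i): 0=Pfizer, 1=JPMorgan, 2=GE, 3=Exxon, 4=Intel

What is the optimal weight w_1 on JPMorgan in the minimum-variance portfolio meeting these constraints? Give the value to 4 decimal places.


u=Σ⁻¹μ = [2.1297  1.2503  1.5845  0.4464  1.2438]
v=Σ⁻¹𝟙 = [14.1617  8.9219  18.6470  7.0717  10.0836]
a=μᵀu=0.839601  b=𝟙ᵀu=6.654615  c=𝟙ᵀv=58.885907  D=ac−b²=5.156774
λ₁=(c·0.129−b)/D = (58.885907·0.129−6.654615)/5.156774 = 0.182608
λ₂=(a−b·0.129)/D = (0.839601−6.654615·0.129)/5.156774 = -0.003654
w* = 0.182608·u + -0.003654·v:
  w_0 = 0.182608·2.1297 + -0.003654·14.1617 = 0.3371  (Pfizer)
  w_1 = 0.182608·1.2503 + -0.003654·8.9219 = 0.1957  (JPMorgan)
  w_2 = 0.182608·1.5845 + -0.003654·18.6470 = 0.2212  (GE)
  w_3 = 0.182608·0.4464 + -0.003654·7.0717 = 0.0557  (Exxon)
  w_4 = 0.182608·1.2438 + -0.003654·10.0836 = 0.1903  (Intel)
Σw_i=1.0000  μᵀw=0.1290
σ²=wᵀΣw=λ₁·μ_p+λ₂ = 0.182608·0.129 + -0.003654 = 0.019902 ≈ 0.0199

0.1957


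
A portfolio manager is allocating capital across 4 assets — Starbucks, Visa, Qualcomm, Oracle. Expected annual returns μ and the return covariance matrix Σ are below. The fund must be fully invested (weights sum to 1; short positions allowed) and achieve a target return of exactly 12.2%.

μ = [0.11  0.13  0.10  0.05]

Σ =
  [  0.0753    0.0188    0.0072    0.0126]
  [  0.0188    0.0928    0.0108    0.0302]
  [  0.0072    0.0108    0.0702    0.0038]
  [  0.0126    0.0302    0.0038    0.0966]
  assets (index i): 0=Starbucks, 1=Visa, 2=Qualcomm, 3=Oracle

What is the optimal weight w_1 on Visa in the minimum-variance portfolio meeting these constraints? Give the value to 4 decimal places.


p=Σ⁻¹μ = [1.0892  1.0450  1.1518  0.0035]
q=Σ⁻¹𝟙 = [9.6710  5.1284  12.0846  7.0119]
a=μᵀp=0.371022  b=𝟙ᵀp=3.289552  c=𝟙ᵀq=33.895842  D=ac−b²=1.754938
λ₁=(c·0.122−b)/D = (33.895842·0.122−3.289552)/1.754938 = 0.481921
λ₂=(a−b·0.122)/D = (0.371022−3.289552·0.122)/1.754938 = -0.017268
w* = 0.481921·p + -0.017268·q:
  w_0 = 0.481921·1.0892 + -0.017268·9.6710 = 0.3579  (Starbucks)
  w_1 = 0.481921·1.0450 + -0.017268·5.1284 = 0.4151  (Visa)
  w_2 = 0.481921·1.1518 + -0.017268·12.0846 = 0.3464  (Qualcomm)
  w_3 = 0.481921·0.0035 + -0.017268·7.0119 = -0.1194  (Oracle)
Σw_i=1.0000  μᵀw=0.1220
σ²=wᵀΣw=λ₁·μ_p+λ₂ = 0.481921·0.122 + -0.017268 = 0.041527 ≈ 0.0415

0.4151


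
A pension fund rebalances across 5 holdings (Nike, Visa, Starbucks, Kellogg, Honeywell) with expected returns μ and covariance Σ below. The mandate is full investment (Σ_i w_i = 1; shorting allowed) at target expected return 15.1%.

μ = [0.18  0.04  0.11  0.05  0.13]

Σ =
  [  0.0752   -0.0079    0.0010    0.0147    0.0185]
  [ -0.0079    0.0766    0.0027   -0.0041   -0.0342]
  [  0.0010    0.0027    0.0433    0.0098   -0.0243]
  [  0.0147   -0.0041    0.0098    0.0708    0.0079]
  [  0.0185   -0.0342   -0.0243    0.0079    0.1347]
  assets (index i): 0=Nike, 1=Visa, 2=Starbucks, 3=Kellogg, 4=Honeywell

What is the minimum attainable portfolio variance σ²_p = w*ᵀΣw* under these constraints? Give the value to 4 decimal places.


0.0257

x=Σ⁻¹μ = [2.1469  1.3402  3.4005  -0.3159  1.6425]
y=Σ⁻¹𝟙 = [9.6471  20.6268  28.9284  7.5135  16.1141]
a=μᵀx=1.011833  b=𝟙ᵀx=8.214189  c=𝟙ᵀy=82.829961  D=ac−b²=16.337168
λ₁=(c·0.151−b)/D = (82.829961·0.151−8.214189)/16.337168 = 0.262783
λ₂=(a−b·0.151)/D = (1.011833−8.214189·0.151)/16.337168 = -0.013987
w* = 0.262783·x + -0.013987·y:
  w_0 = 0.262783·2.1469 + -0.013987·9.6471 = 0.4292  (Nike)
  w_1 = 0.262783·1.3402 + -0.013987·20.6268 = 0.0637  (Visa)
  w_2 = 0.262783·3.4005 + -0.013987·28.9284 = 0.4890  (Starbucks)
  w_3 = 0.262783·-0.3159 + -0.013987·7.5135 = -0.1881  (Kellogg)
  w_4 = 0.262783·1.6425 + -0.013987·16.1141 = 0.2062  (Honeywell)
Σw_i=1.0000  μᵀw=0.1510
σ²=wᵀΣw=λ₁·μ_p+λ₂ = 0.262783·0.151 + -0.013987 = 0.025693 ≈ 0.0257


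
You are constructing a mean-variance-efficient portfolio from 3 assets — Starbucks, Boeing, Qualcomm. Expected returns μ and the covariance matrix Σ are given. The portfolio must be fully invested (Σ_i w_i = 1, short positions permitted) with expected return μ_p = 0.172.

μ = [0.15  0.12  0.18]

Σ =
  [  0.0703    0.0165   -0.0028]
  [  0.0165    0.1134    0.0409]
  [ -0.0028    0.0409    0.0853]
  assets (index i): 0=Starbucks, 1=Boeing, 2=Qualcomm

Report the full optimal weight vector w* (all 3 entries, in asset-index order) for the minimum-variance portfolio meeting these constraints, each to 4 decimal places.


g=Σ⁻¹μ = [2.2375  -0.0664  2.2155]
h=Σ⁻¹𝟙 = [13.9762  2.8910  10.7959]
a=μᵀg=0.726450  b=𝟙ᵀg=4.386615  c=𝟙ᵀh=27.663118  D=ac−b²=0.853489
λ₁=(c·0.172−b)/D = (27.663118·0.172−4.386615)/0.853489 = 0.435203
λ₂=(a−b·0.172)/D = (0.726450−4.386615·0.172)/0.853489 = -0.032862
w* = 0.435203·g + -0.032862·h:
  w_0 = 0.435203·2.2375 + -0.032862·13.9762 = 0.5145  (Starbucks)
  w_1 = 0.435203·-0.0664 + -0.032862·2.8910 = -0.1239  (Boeing)
  w_2 = 0.435203·2.2155 + -0.032862·10.7959 = 0.6094  (Qualcomm)
Σw_i=1.0000  μᵀw=0.1720
σ²=wᵀΣw=λ₁·μ_p+λ₂ = 0.435203·0.172 + -0.032862 = 0.041993 ≈ 0.0420

0.5145  -0.1239  0.6094


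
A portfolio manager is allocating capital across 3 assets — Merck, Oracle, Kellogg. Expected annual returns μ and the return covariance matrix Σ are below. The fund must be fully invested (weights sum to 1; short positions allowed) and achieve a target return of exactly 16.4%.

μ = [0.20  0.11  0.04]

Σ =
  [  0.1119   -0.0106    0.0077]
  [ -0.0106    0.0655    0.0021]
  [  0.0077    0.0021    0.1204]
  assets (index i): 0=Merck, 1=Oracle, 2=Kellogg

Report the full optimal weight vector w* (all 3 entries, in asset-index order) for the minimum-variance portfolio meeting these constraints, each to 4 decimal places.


0.5653  0.4792  -0.0446

g=Σ⁻¹μ = [1.9642  1.9917  0.1719]
h=Σ⁻¹𝟙 = [10.0063  16.6500  7.3753]
a=μᵀg=0.618798  b=𝟙ᵀg=4.127770  c=𝟙ᵀh=34.031616  D=ac−b²=4.020202
λ₁=(c·0.164−b)/D = (34.031616·0.164−4.127770)/4.020202 = 0.361528
λ₂=(a−b·0.164)/D = (0.618798−4.127770·0.164)/4.020202 = -0.014466
w* = 0.361528·g + -0.014466·h:
  w_0 = 0.361528·1.9642 + -0.014466·10.0063 = 0.5653  (Merck)
  w_1 = 0.361528·1.9917 + -0.014466·16.6500 = 0.4792  (Oracle)
  w_2 = 0.361528·0.1719 + -0.014466·7.3753 = -0.0446  (Kellogg)
Σw_i=1.0000  μᵀw=0.1640
σ²=wᵀΣw=λ₁·μ_p+λ₂ = 0.361528·0.164 + -0.014466 = 0.044824 ≈ 0.0448


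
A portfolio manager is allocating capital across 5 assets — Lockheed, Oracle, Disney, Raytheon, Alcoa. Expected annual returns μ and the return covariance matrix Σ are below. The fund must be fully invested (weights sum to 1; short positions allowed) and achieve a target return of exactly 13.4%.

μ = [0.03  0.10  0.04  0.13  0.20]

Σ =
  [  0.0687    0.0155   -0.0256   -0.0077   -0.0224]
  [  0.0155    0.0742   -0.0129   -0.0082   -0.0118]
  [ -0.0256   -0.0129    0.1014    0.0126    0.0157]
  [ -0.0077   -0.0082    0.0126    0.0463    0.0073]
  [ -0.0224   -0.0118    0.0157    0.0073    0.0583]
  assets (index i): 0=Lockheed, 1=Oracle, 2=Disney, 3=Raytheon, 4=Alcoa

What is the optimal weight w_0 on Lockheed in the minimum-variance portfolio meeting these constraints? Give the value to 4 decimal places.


p=Σ⁻¹μ = [1.6723  1.9717  0.0889  2.7641  4.1021]
q=Σ⁻¹𝟙 = [25.6922  16.4704  11.9686  21.6807  24.4199]
a=μᵀp=1.430639  b=𝟙ᵀp=10.599017  c=𝟙ᵀq=100.231783  D=ac−b²=31.056374
λ₁=(c·0.134−b)/D = (100.231783·0.134−10.599017)/31.056374 = 0.091190
λ₂=(a−b·0.134)/D = (1.430639−10.599017·0.134)/31.056374 = 0.000334
w* = 0.091190·p + 0.000334·q:
  w_0 = 0.091190·1.6723 + 0.000334·25.6922 = 0.1611  (Lockheed)
  w_1 = 0.091190·1.9717 + 0.000334·16.4704 = 0.1853  (Oracle)
  w_2 = 0.091190·0.0889 + 0.000334·11.9686 = 0.0121  (Disney)
  w_3 = 0.091190·2.7641 + 0.000334·21.6807 = 0.2593  (Raytheon)
  w_4 = 0.091190·4.1021 + 0.000334·24.4199 = 0.3822  (Alcoa)
Σw_i=1.0000  μᵀw=0.1340
σ²=wᵀΣw=λ₁·μ_p+λ₂ = 0.091190·0.134 + 0.000334 = 0.012553 ≈ 0.0126

0.1611


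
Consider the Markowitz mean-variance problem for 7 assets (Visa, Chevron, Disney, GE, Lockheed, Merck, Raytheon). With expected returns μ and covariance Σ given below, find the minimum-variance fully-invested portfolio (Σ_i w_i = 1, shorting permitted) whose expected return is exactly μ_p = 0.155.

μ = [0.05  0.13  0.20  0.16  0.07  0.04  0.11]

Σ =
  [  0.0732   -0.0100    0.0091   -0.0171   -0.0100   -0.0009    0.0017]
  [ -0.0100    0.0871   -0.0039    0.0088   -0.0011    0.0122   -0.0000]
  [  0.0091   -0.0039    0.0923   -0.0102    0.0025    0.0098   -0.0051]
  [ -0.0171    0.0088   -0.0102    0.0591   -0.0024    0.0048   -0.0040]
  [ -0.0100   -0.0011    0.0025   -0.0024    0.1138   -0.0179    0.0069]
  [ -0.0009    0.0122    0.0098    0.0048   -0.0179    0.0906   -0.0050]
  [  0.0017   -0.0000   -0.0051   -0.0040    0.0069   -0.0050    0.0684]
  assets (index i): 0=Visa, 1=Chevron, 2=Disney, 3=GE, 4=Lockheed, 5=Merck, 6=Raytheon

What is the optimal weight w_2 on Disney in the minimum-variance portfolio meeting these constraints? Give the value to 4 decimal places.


u=Σ⁻¹μ = [1.4239  1.4197  2.5566  3.5018  0.6622  0.0383  1.9042]
v=Σ⁻¹𝟙 = [20.6505  10.6148  11.3473  23.9731  11.6450  10.4966  15.9472]
a=μᵀu=1.584722  b=𝟙ᵀu=11.506803  c=𝟙ᵀv=104.674435  D=ac−b²=33.473308
λ₁=(c·0.155−b)/D = (104.674435·0.155−11.506803)/33.473308 = 0.140940
λ₂=(a−b·0.155)/D = (1.584722−11.506803·0.155)/33.473308 = -0.005940
w* = 0.140940·u + -0.005940·v:
  w_0 = 0.140940·1.4239 + -0.005940·20.6505 = 0.0780  (Visa)
  w_1 = 0.140940·1.4197 + -0.005940·10.6148 = 0.1370  (Chevron)
  w_2 = 0.140940·2.5566 + -0.005940·11.3473 = 0.2929  (Disney)
  w_3 = 0.140940·3.5018 + -0.005940·23.9731 = 0.3511  (GE)
  w_4 = 0.140940·0.6622 + -0.005940·11.6450 = 0.0242  (Lockheed)
  w_5 = 0.140940·0.0383 + -0.005940·10.4966 = -0.0569  (Merck)
  w_6 = 0.140940·1.9042 + -0.005940·15.9472 = 0.1737  (Raytheon)
Σw_i=1.0000  μᵀw=0.1550
σ²=wᵀΣw=λ₁·μ_p+λ₂ = 0.140940·0.155 + -0.005940 = 0.015906 ≈ 0.0159

0.2929


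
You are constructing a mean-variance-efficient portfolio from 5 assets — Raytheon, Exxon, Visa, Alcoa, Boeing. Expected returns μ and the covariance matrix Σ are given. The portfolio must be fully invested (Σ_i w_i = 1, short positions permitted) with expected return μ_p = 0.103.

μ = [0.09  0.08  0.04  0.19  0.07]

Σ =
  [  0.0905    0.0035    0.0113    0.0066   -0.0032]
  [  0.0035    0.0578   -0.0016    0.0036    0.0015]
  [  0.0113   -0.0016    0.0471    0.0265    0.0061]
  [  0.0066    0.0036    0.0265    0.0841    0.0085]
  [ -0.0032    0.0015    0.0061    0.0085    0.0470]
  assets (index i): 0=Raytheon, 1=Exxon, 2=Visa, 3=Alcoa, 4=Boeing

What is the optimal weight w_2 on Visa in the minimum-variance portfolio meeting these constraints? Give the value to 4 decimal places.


0.0638

p=Σ⁻¹μ = [0.9235  1.1354  -0.7589  2.2553  1.2066]
q=Σ⁻¹𝟙 = [8.9133  16.4530  15.0632  3.8497  18.7071]
a=μᵀp=0.656564  b=𝟙ᵀp=4.761904  c=𝟙ᵀq=62.986313  D=ac−b²=18.678831
λ₁=(c·0.103−b)/D = (62.986313·0.103−4.761904)/18.678831 = 0.092387
λ₂=(a−b·0.103)/D = (0.656564−4.761904·0.103)/18.678831 = 0.008892
w* = 0.092387·p + 0.008892·q:
  w_0 = 0.092387·0.9235 + 0.008892·8.9133 = 0.1646  (Raytheon)
  w_1 = 0.092387·1.1354 + 0.008892·16.4530 = 0.2512  (Exxon)
  w_2 = 0.092387·-0.7589 + 0.008892·15.0632 = 0.0638  (Visa)
  w_3 = 0.092387·2.2553 + 0.008892·3.8497 = 0.2426  (Alcoa)
  w_4 = 0.092387·1.2066 + 0.008892·18.7071 = 0.2778  (Boeing)
Σw_i=1.0000  μᵀw=0.1030
σ²=wᵀΣw=λ₁·μ_p+λ₂ = 0.092387·0.103 + 0.008892 = 0.018408 ≈ 0.0184


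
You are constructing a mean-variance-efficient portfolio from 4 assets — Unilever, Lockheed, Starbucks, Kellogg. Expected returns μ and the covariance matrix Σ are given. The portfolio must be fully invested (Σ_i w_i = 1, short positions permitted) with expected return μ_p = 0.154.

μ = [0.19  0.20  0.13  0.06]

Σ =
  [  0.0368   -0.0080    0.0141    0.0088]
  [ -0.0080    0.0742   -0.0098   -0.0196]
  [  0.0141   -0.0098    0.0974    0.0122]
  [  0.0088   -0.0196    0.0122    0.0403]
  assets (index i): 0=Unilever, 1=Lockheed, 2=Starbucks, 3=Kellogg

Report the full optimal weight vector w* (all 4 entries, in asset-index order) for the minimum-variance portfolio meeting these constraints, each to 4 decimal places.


p=Σ⁻¹μ = [5.2529  3.8888  0.7129  2.0173]
q=Σ⁻¹𝟙 = [23.1949  24.6553  5.6276  30.0365]
a=μᵀp=1.989521  b=𝟙ᵀp=11.871877  c=𝟙ᵀq=83.514373  D=ac−b²=25.212147
λ₁=(c·0.154−b)/D = (83.514373·0.154−11.871877)/25.212147 = 0.039240
λ₂=(a−b·0.154)/D = (1.989521−11.871877·0.154)/25.212147 = 0.006396
w* = 0.039240·p + 0.006396·q:
  w_0 = 0.039240·5.2529 + 0.006396·23.1949 = 0.3545  (Unilever)
  w_1 = 0.039240·3.8888 + 0.006396·24.6553 = 0.3103  (Lockheed)
  w_2 = 0.039240·0.7129 + 0.006396·5.6276 = 0.0640  (Starbucks)
  w_3 = 0.039240·2.0173 + 0.006396·30.0365 = 0.2713  (Kellogg)
Σw_i=1.0000  μᵀw=0.1540
σ²=wᵀΣw=λ₁·μ_p+λ₂ = 0.039240·0.154 + 0.006396 = 0.012439 ≈ 0.0124

0.3545  0.3103  0.0640  0.2713


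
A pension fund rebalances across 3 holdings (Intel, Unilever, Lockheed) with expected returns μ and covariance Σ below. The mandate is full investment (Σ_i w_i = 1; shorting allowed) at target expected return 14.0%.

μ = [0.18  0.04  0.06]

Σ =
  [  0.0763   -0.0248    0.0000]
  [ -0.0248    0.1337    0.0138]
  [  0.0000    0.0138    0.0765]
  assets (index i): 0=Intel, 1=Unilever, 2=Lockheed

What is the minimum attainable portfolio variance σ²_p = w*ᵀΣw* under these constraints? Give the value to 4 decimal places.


x=Σ⁻¹μ = [2.5905  0.7120  0.6559]
y=Σ⁻¹𝟙 = [16.1272  9.2947  11.3952]
a=μᵀx=0.534128  b=𝟙ᵀx=3.958404  c=𝟙ᵀy=36.817150  D=ac−b²=3.996110
λ₁=(c·0.140−b)/D = (36.817150·0.140−3.958404)/3.996110 = 0.299290
λ₂=(a−b·0.140)/D = (0.534128−3.958404·0.140)/3.996110 = -0.005017
w* = 0.299290·x + -0.005017·y:
  w_0 = 0.299290·2.5905 + -0.005017·16.1272 = 0.6944  (Intel)
  w_1 = 0.299290·0.7120 + -0.005017·9.2947 = 0.1665  (Unilever)
  w_2 = 0.299290·0.6559 + -0.005017·11.3952 = 0.1391  (Lockheed)
Σw_i=1.0000  μᵀw=0.1400
σ²=wᵀΣw=λ₁·μ_p+λ₂ = 0.299290·0.140 + -0.005017 = 0.036884 ≈ 0.0369

0.0369


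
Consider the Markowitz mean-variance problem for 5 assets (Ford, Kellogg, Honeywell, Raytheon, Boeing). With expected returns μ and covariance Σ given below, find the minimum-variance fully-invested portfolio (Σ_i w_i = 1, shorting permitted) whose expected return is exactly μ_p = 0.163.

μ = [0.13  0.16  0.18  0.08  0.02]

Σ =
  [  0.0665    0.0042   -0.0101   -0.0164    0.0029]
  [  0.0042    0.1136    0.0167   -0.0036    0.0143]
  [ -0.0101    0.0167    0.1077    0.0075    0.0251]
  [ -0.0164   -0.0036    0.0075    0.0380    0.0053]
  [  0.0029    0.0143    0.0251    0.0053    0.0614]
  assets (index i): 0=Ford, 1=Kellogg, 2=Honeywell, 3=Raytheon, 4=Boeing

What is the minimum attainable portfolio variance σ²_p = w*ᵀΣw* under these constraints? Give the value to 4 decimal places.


0.0241

p=Σ⁻¹μ = [3.0171  1.2825  1.7875  3.3343  -1.1340]
q=Σ⁻¹𝟙 = [23.7834  7.1259  6.1161  34.9341  7.9880]
a=μᵀp=1.163235  b=𝟙ᵀp=8.287377  c=𝟙ᵀq=79.947501  D=ac−b²=24.317103
λ₁=(c·0.163−b)/D = (79.947501·0.163−8.287377)/24.317103 = 0.195092
λ₂=(a−b·0.163)/D = (1.163235−8.287377·0.163)/24.317103 = -0.007715
w* = 0.195092·p + -0.007715·q:
  w_0 = 0.195092·3.0171 + -0.007715·23.7834 = 0.4051  (Ford)
  w_1 = 0.195092·1.2825 + -0.007715·7.1259 = 0.1952  (Kellogg)
  w_2 = 0.195092·1.7875 + -0.007715·6.1161 = 0.3015  (Honeywell)
  w_3 = 0.195092·3.3343 + -0.007715·34.9341 = 0.3810  (Raytheon)
  w_4 = 0.195092·-1.1340 + -0.007715·7.9880 = -0.2829  (Boeing)
Σw_i=1.0000  μᵀw=0.1630
σ²=wᵀΣw=λ₁·μ_p+λ₂ = 0.195092·0.163 + -0.007715 = 0.024085 ≈ 0.0241


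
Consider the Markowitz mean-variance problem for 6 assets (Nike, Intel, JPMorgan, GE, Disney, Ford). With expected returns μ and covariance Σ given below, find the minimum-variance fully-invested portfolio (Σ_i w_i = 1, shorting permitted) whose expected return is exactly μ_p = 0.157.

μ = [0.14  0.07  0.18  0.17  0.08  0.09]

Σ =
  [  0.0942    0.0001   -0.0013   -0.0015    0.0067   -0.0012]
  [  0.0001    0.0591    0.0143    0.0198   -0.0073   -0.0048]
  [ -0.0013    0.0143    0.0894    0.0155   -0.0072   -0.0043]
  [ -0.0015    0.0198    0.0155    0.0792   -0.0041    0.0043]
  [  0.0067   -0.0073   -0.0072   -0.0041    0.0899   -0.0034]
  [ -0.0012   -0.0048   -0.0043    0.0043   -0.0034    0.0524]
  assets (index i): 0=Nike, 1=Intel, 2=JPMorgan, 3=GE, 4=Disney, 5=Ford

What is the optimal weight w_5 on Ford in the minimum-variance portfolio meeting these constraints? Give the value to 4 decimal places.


g=Σ⁻¹μ = [1.4824  0.4712  1.8539  1.6492  1.1126  1.8837]
h=Σ⁻¹𝟙 = [10.1520  15.8188  9.8311  6.4516  13.5621  21.9228]
a=μᵀg=1.113127  b=𝟙ᵀg=8.452998  c=𝟙ᵀh=77.738457  D=ac−b²=15.079608
λ₁=(c·0.157−b)/D = (77.738457·0.157−8.452998)/15.079608 = 0.248809
λ₂=(a−b·0.157)/D = (1.113127−8.452998·0.157)/15.079608 = -0.014191
w* = 0.248809·g + -0.014191·h:
  w_0 = 0.248809·1.4824 + -0.014191·10.1520 = 0.2248  (Nike)
  w_1 = 0.248809·0.4712 + -0.014191·15.8188 = -0.1072  (Intel)
  w_2 = 0.248809·1.8539 + -0.014191·9.8311 = 0.3217  (JPMorgan)
  w_3 = 0.248809·1.6492 + -0.014191·6.4516 = 0.3188  (GE)
  w_4 = 0.248809·1.1126 + -0.014191·13.5621 = 0.0844  (Disney)
  w_5 = 0.248809·1.8837 + -0.014191·21.9228 = 0.1576  (Ford)
Σw_i=1.0000  μᵀw=0.1570
σ²=wᵀΣw=λ₁·μ_p+λ₂ = 0.248809·0.157 + -0.014191 = 0.024872 ≈ 0.0249

0.1576


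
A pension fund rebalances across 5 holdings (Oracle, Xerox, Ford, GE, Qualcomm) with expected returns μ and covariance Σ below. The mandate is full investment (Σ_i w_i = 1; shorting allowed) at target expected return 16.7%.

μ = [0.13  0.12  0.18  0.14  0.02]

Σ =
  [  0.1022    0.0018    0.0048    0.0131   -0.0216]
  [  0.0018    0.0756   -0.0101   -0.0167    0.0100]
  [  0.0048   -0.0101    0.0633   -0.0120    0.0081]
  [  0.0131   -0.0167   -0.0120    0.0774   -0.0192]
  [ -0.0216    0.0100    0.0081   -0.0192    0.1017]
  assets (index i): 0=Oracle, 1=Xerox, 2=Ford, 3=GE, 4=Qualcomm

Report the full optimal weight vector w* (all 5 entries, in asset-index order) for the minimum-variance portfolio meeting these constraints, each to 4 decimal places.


0.0360  0.2873  0.4903  0.2988  -0.1125

x=Σ⁻¹μ = [0.7497  2.6656  3.7211  2.9205  0.3488]
y=Σ⁻¹𝟙 = [8.2441  19.0306  20.7972  21.8780  12.1865]
a=μᵀx=1.502961  b=𝟙ᵀx=10.405550  c=𝟙ᵀy=82.136387  D=ac−b²=15.172282
λ₁=(c·0.167−b)/D = (82.136387·0.167−10.405550)/15.172282 = 0.218242
λ₂=(a−b·0.167)/D = (1.502961−10.405550·0.167)/15.172282 = -0.015473
w* = 0.218242·x + -0.015473·y:
  w_0 = 0.218242·0.7497 + -0.015473·8.2441 = 0.0360  (Oracle)
  w_1 = 0.218242·2.6656 + -0.015473·19.0306 = 0.2873  (Xerox)
  w_2 = 0.218242·3.7211 + -0.015473·20.7972 = 0.4903  (Ford)
  w_3 = 0.218242·2.9205 + -0.015473·21.8780 = 0.2988  (GE)
  w_4 = 0.218242·0.3488 + -0.015473·12.1865 = -0.1125  (Qualcomm)
Σw_i=1.0000  μᵀw=0.1670
σ²=wᵀΣw=λ₁·μ_p+λ₂ = 0.218242·0.167 + -0.015473 = 0.020973 ≈ 0.0210


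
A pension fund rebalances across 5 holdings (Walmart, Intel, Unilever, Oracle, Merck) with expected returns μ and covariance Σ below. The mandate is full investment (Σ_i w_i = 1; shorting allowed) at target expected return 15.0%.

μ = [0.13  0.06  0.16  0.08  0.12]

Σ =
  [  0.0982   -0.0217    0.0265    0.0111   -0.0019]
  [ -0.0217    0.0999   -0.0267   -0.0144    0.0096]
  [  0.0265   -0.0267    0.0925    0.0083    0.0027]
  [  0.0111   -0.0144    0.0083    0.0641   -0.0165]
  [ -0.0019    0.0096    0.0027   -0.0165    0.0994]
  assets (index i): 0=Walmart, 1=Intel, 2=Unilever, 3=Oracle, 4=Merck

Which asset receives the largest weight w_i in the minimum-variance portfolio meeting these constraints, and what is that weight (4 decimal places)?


x=Σ⁻¹μ = [1.0339  1.3576  1.6534  1.4943  1.2990]
y=Σ⁻¹𝟙 = [8.9220  16.5544  10.9621  19.3263  11.5424]
a=μᵀx=0.755836  b=𝟙ᵀx=6.838261  c=𝟙ᵀy=67.307264  D=ac−b²=4.111459
λ₁=(c·0.150−b)/D = (67.307264·0.150−6.838261)/4.111459 = 0.792378
λ₂=(a−b·0.150)/D = (0.755836−6.838261·0.150)/4.111459 = -0.065646
w* = 0.792378·x + -0.065646·y:
  w_0 = 0.792378·1.0339 + -0.065646·8.9220 = 0.2335  (Walmart)
  w_1 = 0.792378·1.3576 + -0.065646·16.5544 = -0.0110  (Intel)
  w_2 = 0.792378·1.6534 + -0.065646·10.9621 = 0.5905  (Unilever)
  w_3 = 0.792378·1.4943 + -0.065646·19.3263 = -0.0847  (Oracle)
  w_4 = 0.792378·1.2990 + -0.065646·11.5424 = 0.2716  (Merck)
Σw_i=1.0000  μᵀw=0.1500
σ²=wᵀΣw=λ₁·μ_p+λ₂ = 0.792378·0.150 + -0.065646 = 0.053210 ≈ 0.0532

Unilever (0.5905)


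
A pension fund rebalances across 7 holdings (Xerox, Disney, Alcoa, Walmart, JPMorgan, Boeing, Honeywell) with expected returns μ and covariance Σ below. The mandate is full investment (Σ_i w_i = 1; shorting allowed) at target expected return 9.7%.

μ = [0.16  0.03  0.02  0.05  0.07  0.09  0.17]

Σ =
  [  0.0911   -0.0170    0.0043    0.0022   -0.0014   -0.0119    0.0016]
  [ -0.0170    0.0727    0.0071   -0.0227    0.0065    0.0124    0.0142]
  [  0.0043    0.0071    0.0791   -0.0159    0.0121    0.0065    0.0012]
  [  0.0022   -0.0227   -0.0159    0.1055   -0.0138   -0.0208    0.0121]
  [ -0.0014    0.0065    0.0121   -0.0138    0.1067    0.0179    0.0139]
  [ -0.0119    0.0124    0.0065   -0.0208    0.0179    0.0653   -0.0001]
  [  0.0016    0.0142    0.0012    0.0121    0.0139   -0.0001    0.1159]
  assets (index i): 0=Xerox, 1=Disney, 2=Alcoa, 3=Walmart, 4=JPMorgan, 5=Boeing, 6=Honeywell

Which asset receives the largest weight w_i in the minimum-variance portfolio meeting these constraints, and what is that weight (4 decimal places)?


g=Σ⁻¹μ = [2.0606  0.5626  0.0416  0.8113  0.2795  1.8265  1.2523]
h=Σ⁻¹𝟙 = [15.6898  17.8564  11.4737  18.6635  6.1519  17.9041  3.4341]
a=μᵀg=0.784827  b=𝟙ᵀg=6.834511  c=𝟙ᵀh=91.173532  D=ac−b²=24.844873
λ₁=(c·0.097−b)/D = (91.173532·0.097−6.834511)/24.844873 = 0.080875
λ₂=(a−b·0.097)/D = (0.784827−6.834511·0.097)/24.844873 = 0.004906
w* = 0.080875·g + 0.004906·h:
  w_0 = 0.080875·2.0606 + 0.004906·15.6898 = 0.2436  (Xerox)
  w_1 = 0.080875·0.5626 + 0.004906·17.8564 = 0.1331  (Disney)
  w_2 = 0.080875·0.0416 + 0.004906·11.4737 = 0.0596  (Alcoa)
  w_3 = 0.080875·0.8113 + 0.004906·18.6635 = 0.1572  (Walmart)
  w_4 = 0.080875·0.2795 + 0.004906·6.1519 = 0.0528  (JPMorgan)
  w_5 = 0.080875·1.8265 + 0.004906·17.9041 = 0.2356  (Boeing)
  w_6 = 0.080875·1.2523 + 0.004906·3.4341 = 0.1181  (Honeywell)
Σw_i=1.0000  μᵀw=0.0970
σ²=wᵀΣw=λ₁·μ_p+λ₂ = 0.080875·0.097 + 0.004906 = 0.012750 ≈ 0.0128

Xerox (0.2436)


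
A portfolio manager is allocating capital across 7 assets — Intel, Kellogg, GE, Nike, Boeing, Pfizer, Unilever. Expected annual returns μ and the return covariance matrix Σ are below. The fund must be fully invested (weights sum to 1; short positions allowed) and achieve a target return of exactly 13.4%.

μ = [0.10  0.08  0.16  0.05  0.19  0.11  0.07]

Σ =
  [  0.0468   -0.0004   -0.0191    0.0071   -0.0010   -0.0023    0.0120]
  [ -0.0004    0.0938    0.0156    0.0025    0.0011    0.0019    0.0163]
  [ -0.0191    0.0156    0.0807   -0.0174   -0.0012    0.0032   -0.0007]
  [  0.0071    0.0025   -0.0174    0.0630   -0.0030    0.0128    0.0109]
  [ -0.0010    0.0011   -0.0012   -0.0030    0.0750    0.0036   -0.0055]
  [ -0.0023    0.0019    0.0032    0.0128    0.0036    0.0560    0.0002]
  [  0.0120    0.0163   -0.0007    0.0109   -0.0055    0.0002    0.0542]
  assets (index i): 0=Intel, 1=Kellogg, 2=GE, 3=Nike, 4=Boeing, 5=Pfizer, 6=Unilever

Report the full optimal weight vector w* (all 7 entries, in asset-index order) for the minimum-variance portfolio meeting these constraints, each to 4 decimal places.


u=Σ⁻¹μ = [3.1342  0.1886  2.8712  0.9254  2.6293  1.5397  0.6530]
v=Σ⁻¹𝟙 = [25.9673  4.7811  20.5639  14.7099  14.6247  13.2482  10.0056]
a=μᵀu=1.548809  b=𝟙ᵀu=11.941316  c=𝟙ᵀv=103.900672  D=ac−b²=18.327286
λ₁=(c·0.134−b)/D = (103.900672·0.134−11.941316)/18.327286 = 0.108111
λ₂=(a−b·0.134)/D = (1.548809−11.941316·0.134)/18.327286 = -0.002801
w* = 0.108111·u + -0.002801·v:
  w_0 = 0.108111·3.1342 + -0.002801·25.9673 = 0.2661  (Intel)
  w_1 = 0.108111·0.1886 + -0.002801·4.7811 = 0.0070  (Kellogg)
  w_2 = 0.108111·2.8712 + -0.002801·20.5639 = 0.2528  (GE)
  w_3 = 0.108111·0.9254 + -0.002801·14.7099 = 0.0588  (Nike)
  w_4 = 0.108111·2.6293 + -0.002801·14.6247 = 0.2433  (Boeing)
  w_5 = 0.108111·1.5397 + -0.002801·13.2482 = 0.1294  (Pfizer)
  w_6 = 0.108111·0.6530 + -0.002801·10.0056 = 0.0426  (Unilever)
Σw_i=1.0000  μᵀw=0.1340
σ²=wᵀΣw=λ₁·μ_p+λ₂ = 0.108111·0.134 + -0.002801 = 0.011686 ≈ 0.0117

0.2661  0.0070  0.2528  0.0588  0.2433  0.1294  0.0426


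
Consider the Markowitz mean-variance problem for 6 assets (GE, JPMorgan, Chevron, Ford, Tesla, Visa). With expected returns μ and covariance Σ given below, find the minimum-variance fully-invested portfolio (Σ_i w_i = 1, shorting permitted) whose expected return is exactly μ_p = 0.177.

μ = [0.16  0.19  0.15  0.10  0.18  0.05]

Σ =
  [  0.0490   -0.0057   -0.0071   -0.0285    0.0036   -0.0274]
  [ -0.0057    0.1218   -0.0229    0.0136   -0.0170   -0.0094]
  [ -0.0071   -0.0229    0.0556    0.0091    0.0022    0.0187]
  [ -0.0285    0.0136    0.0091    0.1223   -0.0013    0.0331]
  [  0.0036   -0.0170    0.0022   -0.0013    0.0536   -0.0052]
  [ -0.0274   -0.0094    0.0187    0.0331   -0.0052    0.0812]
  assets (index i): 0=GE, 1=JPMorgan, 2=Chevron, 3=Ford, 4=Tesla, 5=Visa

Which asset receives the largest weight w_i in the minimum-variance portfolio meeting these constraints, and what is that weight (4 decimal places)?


x=Σ⁻¹μ = [5.4770  3.1059  3.7439  1.0254  4.0213  1.8008]
y=Σ⁻¹𝟙 = [40.7538  17.9850  21.1311  8.5937  23.0268  21.2543]
a=μᵀx=2.944446  b=𝟙ᵀx=19.174343  c=𝟙ᵀy=132.744780  D=ac−b²=23.204458
λ₁=(c·0.177−b)/D = (132.744780·0.177−19.174343)/23.204458 = 0.186235
λ₂=(a−b·0.177)/D = (2.944446−19.174343·0.177)/23.204458 = -0.019367
w* = 0.186235·x + -0.019367·y:
  w_0 = 0.186235·5.4770 + -0.019367·40.7538 = 0.2307  (GE)
  w_1 = 0.186235·3.1059 + -0.019367·17.9850 = 0.2301  (JPMorgan)
  w_2 = 0.186235·3.7439 + -0.019367·21.1311 = 0.2880  (Chevron)
  w_3 = 0.186235·1.0254 + -0.019367·8.5937 = 0.0245  (Ford)
  w_4 = 0.186235·4.0213 + -0.019367·23.0268 = 0.3029  (Tesla)
  w_5 = 0.186235·1.8008 + -0.019367·21.2543 = -0.0763  (Visa)
Σw_i=1.0000  μᵀw=0.1770
σ²=wᵀΣw=λ₁·μ_p+λ₂ = 0.186235·0.177 + -0.019367 = 0.013596 ≈ 0.0136

Tesla (0.3029)


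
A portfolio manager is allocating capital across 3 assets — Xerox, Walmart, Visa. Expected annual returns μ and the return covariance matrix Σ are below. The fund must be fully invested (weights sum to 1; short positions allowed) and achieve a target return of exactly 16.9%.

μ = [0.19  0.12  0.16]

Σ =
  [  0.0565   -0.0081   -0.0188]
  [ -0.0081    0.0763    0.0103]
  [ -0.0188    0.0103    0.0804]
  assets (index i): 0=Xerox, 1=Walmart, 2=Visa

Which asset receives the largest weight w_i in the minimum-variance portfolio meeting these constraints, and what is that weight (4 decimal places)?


Xerox (0.5183)

x=Σ⁻¹μ = [4.5473  1.6722  2.8391]
y=Σ⁻¹𝟙 = [25.1590  13.5380  16.5864]
a=μᵀx=1.518903  b=𝟙ᵀx=9.058589  c=𝟙ᵀy=55.283367  D=ac−b²=1.912066
λ₁=(c·0.169−b)/D = (55.283367·0.169−9.058589)/1.912066 = 0.148687
λ₂=(a−b·0.169)/D = (1.518903−9.058589·0.169)/1.912066 = -0.006275
w* = 0.148687·x + -0.006275·y:
  w_0 = 0.148687·4.5473 + -0.006275·25.1590 = 0.5183  (Xerox)
  w_1 = 0.148687·1.6722 + -0.006275·13.5380 = 0.1637  (Walmart)
  w_2 = 0.148687·2.8391 + -0.006275·16.5864 = 0.3181  (Visa)
Σw_i=1.0000  μᵀw=0.1690
σ²=wᵀΣw=λ₁·μ_p+λ₂ = 0.148687·0.169 + -0.006275 = 0.018853 ≈ 0.0189


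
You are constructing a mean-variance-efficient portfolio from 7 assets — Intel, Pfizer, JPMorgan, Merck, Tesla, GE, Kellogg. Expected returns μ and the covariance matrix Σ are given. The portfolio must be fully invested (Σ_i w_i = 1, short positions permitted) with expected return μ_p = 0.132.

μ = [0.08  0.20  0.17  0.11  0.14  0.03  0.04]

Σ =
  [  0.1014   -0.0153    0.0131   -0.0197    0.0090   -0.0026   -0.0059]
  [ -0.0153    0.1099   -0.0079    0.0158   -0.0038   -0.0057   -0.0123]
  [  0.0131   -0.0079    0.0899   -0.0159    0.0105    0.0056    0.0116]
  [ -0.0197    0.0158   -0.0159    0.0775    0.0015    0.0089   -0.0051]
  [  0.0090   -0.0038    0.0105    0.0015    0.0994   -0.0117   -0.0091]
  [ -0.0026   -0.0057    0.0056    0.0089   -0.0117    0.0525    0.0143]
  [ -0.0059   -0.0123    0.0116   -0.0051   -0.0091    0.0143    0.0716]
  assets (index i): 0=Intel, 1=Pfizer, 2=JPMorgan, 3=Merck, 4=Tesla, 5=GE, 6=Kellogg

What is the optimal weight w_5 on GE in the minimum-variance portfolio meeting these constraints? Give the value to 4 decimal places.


0.0448

x=Σ⁻¹μ = [1.1220  2.0391  1.9109  1.6682  1.2873  0.4053  0.8933]
y=Σ⁻¹𝟙 = [13.7433  12.4629  8.4863  14.5163  11.4629  16.1486  15.1307]
a=μᵀx=1.234032  b=𝟙ᵀx=9.326004  c=𝟙ᵀy=91.951034  D=ac−b²=26.496162
λ₁=(c·0.132−b)/D = (91.951034·0.132−9.326004)/26.496162 = 0.106111
λ₂=(a−b·0.132)/D = (1.234032−9.326004·0.132)/26.496162 = 0.000113
w* = 0.106111·x + 0.000113·y:
  w_0 = 0.106111·1.1220 + 0.000113·13.7433 = 0.1206  (Intel)
  w_1 = 0.106111·2.0391 + 0.000113·12.4629 = 0.2178  (Pfizer)
  w_2 = 0.106111·1.9109 + 0.000113·8.4863 = 0.2037  (JPMorgan)
  w_3 = 0.106111·1.6682 + 0.000113·14.5163 = 0.1787  (Merck)
  w_4 = 0.106111·1.2873 + 0.000113·11.4629 = 0.1379  (Tesla)
  w_5 = 0.106111·0.4053 + 0.000113·16.1486 = 0.0448  (GE)
  w_6 = 0.106111·0.8933 + 0.000113·15.1307 = 0.0965  (Kellogg)
Σw_i=1.0000  μᵀw=0.1320
σ²=wᵀΣw=λ₁·μ_p+λ₂ = 0.106111·0.132 + 0.000113 = 0.014120 ≈ 0.0141


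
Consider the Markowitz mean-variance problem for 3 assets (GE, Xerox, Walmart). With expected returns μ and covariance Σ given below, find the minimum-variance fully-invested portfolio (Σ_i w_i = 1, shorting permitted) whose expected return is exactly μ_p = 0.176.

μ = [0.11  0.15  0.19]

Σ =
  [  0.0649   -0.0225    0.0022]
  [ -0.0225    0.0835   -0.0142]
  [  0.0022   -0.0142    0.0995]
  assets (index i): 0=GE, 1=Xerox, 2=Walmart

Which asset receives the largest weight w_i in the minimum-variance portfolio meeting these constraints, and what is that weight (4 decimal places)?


x=Σ⁻¹μ = [2.6191  2.8871  2.2637]
y=Σ⁻¹𝟙 = [21.9191  19.9944  12.4191]
a=μᵀx=1.151266  b=𝟙ᵀx=7.769888  c=𝟙ᵀy=54.332599  D=ac−b²=2.180100
λ₁=(c·0.176−b)/D = (54.332599·0.176−7.769888)/2.180100 = 0.822279
λ₂=(a−b·0.176)/D = (1.151266−7.769888·0.176)/2.180100 = -0.099186
w* = 0.822279·x + -0.099186·y:
  w_0 = 0.822279·2.6191 + -0.099186·21.9191 = -0.0204  (GE)
  w_1 = 0.822279·2.8871 + -0.099186·19.9944 = 0.3909  (Xerox)
  w_2 = 0.822279·2.2637 + -0.099186·12.4191 = 0.6296  (Walmart)
Σw_i=1.0000  μᵀw=0.1760
σ²=wᵀΣw=λ₁·μ_p+λ₂ = 0.822279·0.176 + -0.099186 = 0.045535 ≈ 0.0455

Walmart (0.6296)


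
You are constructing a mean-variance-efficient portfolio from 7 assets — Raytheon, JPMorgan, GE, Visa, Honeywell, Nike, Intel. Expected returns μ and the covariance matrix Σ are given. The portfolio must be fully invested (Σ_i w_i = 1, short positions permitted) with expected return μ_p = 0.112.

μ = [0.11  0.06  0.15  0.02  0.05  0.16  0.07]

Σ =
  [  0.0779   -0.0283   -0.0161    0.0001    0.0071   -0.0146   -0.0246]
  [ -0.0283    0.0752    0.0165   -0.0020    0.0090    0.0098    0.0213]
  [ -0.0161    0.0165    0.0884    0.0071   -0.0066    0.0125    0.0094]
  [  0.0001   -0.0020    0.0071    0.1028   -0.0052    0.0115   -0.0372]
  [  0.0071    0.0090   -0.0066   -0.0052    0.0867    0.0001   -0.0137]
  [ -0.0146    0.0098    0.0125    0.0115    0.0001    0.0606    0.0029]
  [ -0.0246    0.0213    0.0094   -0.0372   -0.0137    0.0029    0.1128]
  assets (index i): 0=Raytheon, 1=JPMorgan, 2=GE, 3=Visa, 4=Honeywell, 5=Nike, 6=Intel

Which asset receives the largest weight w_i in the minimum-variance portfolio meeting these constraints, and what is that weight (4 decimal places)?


Raytheon (0.2815)

x=Σ⁻¹μ = [2.8200  0.8026  1.5873  0.1787  0.5498  2.7795  1.0060]
y=Σ⁻¹𝟙 = [26.8232  13.3535  9.4630  14.4709  12.2513  15.2597  17.2729]
a=μᵀx=1.142651  b=𝟙ᵀx=9.723840  c=𝟙ᵀy=108.894421  D=ac−b²=29.875235
λ₁=(c·0.112−b)/D = (108.894421·0.112−9.723840)/29.875235 = 0.082755
λ₂=(a−b·0.112)/D = (1.142651−9.723840·0.112)/29.875235 = 0.001793
w* = 0.082755·x + 0.001793·y:
  w_0 = 0.082755·2.8200 + 0.001793·26.8232 = 0.2815  (Raytheon)
  w_1 = 0.082755·0.8026 + 0.001793·13.3535 = 0.0904  (JPMorgan)
  w_2 = 0.082755·1.5873 + 0.001793·9.4630 = 0.1483  (GE)
  w_3 = 0.082755·0.1787 + 0.001793·14.4709 = 0.0407  (Visa)
  w_4 = 0.082755·0.5498 + 0.001793·12.2513 = 0.0675  (Honeywell)
  w_5 = 0.082755·2.7795 + 0.001793·15.2597 = 0.2574  (Nike)
  w_6 = 0.082755·1.0060 + 0.001793·17.2729 = 0.1142  (Intel)
Σw_i=1.0000  μᵀw=0.1120
σ²=wᵀΣw=λ₁·μ_p+λ₂ = 0.082755·0.112 + 0.001793 = 0.011062 ≈ 0.0111


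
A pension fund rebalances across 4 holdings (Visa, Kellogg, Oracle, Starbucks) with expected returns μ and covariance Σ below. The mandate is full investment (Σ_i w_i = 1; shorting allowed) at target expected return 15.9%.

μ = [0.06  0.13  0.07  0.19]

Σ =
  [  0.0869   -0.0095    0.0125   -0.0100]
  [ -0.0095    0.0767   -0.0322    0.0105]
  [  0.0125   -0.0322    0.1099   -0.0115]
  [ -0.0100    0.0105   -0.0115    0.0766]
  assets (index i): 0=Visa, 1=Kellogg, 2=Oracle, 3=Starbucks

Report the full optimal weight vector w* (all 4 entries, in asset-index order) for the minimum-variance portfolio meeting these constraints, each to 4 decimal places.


0.0062  0.2650  0.1191  0.6097

p=Σ⁻¹μ = [1.0074  2.0558  1.3904  2.5389]
q=Σ⁻¹𝟙 = [13.1171  18.8360  14.6310  14.3818]
a=μᵀp=0.907409  b=𝟙ᵀp=6.992424  c=𝟙ᵀq=60.965906  D=ac−b²=6.427026
λ₁=(c·0.159−b)/D = (60.965906·0.159−6.992424)/6.427026 = 0.420281
λ₂=(a−b·0.159)/D = (0.907409−6.992424·0.159)/6.427026 = -0.031801
w* = 0.420281·p + -0.031801·q:
  w_0 = 0.420281·1.0074 + -0.031801·13.1171 = 0.0062  (Visa)
  w_1 = 0.420281·2.0558 + -0.031801·18.8360 = 0.2650  (Kellogg)
  w_2 = 0.420281·1.3904 + -0.031801·14.6310 = 0.1191  (Oracle)
  w_3 = 0.420281·2.5389 + -0.031801·14.3818 = 0.6097  (Starbucks)
Σw_i=1.0000  μᵀw=0.1590
σ²=wᵀΣw=λ₁·μ_p+λ₂ = 0.420281·0.159 + -0.031801 = 0.035024 ≈ 0.0350
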